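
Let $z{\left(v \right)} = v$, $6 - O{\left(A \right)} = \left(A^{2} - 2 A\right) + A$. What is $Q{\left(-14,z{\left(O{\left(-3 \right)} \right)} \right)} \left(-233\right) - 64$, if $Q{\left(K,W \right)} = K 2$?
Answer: $6460$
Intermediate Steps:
$O{\left(A \right)} = 6 + A - A^{2}$ ($O{\left(A \right)} = 6 - \left(\left(A^{2} - 2 A\right) + A\right) = 6 - \left(A^{2} - A\right) = 6 + A - A^{2}$)
$Q{\left(K,W \right)} = 2 K$
$Q{\left(-14,z{\left(O{\left(-3 \right)} \right)} \right)} \left(-233\right) - 64 = 2 \left(-14\right) \left(-233\right) - 64 = \left(-28\right) \left(-233\right) - 64 = 6524 - 64 = 6460$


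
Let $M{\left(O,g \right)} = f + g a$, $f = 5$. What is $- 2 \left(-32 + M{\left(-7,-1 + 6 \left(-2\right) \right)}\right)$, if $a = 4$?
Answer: $158$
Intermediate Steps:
$M{\left(O,g \right)} = 5 + 4 g$ ($M{\left(O,g \right)} = 5 + g 4 = 5 + 4 g$)
$- 2 \left(-32 + M{\left(-7,-1 + 6 \left(-2\right) \right)}\right) = - 2 \left(-32 + \left(5 + 4 \left(-1 + 6 \left(-2\right)\right)\right)\right) = - 2 \left(-32 + \left(5 + 4 \left(-1 - 12\right)\right)\right) = - 2 \left(-32 + \left(5 + 4 \left(-13\right)\right)\right) = - 2 \left(-32 + \left(5 - 52\right)\right) = - 2 \left(-32 - 47\right) = \left(-2\right) \left(-79\right) = 158$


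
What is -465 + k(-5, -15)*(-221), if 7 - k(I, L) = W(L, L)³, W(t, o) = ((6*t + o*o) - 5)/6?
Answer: 60637801/27 ≈ 2.2458e+6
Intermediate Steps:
W(t, o) = -⅚ + t + o²/6 (W(t, o) = ((6*t + o²) - 5)*(⅙) = ((o² + 6*t) - 5)*(⅙) = (-5 + o² + 6*t)*(⅙) = -⅚ + t + o²/6)
k(I, L) = 7 - (-⅚ + L + L²/6)³
-465 + k(-5, -15)*(-221) = -465 + (7 - (-5 + (-15)² + 6*(-15))³/216)*(-221) = -465 + (7 - (-5 + 225 - 90)³/216)*(-221) = -465 + (7 - 1/216*130³)*(-221) = -465 + (7 - 1/216*2197000)*(-221) = -465 + (7 - 274625/27)*(-221) = -465 - 274436/27*(-221) = -465 + 60650356/27 = 60637801/27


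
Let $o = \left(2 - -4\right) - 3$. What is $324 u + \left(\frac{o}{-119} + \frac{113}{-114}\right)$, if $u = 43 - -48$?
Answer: $\frac{399966155}{13566} \approx 29483.0$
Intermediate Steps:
$u = 91$ ($u = 43 + 48 = 91$)
$o = 3$ ($o = \left(2 + 4\right) - 3 = 6 - 3 = 3$)
$324 u + \left(\frac{o}{-119} + \frac{113}{-114}\right) = 324 \cdot 91 + \left(\frac{3}{-119} + \frac{113}{-114}\right) = 29484 + \left(3 \left(- \frac{1}{119}\right) + 113 \left(- \frac{1}{114}\right)\right) = 29484 - \frac{13789}{13566} = \frac{399966155}{13566}$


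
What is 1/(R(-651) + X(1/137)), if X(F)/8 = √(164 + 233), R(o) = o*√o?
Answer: 1/(8*√397 - 651*I*√651) ≈ 5.777e-7 + 6.0199e-5*I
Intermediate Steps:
R(o) = o^(3/2)
X(F) = 8*√397 (X(F) = 8*√(164 + 233) = 8*√397)
1/(R(-651) + X(1/137)) = 1/((-651)^(3/2) + 8*√397) = 1/(-651*I*√651 + 8*√397) = 1/(8*√397 - 651*I*√651)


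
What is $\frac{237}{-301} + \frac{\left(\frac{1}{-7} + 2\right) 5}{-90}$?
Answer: $- \frac{4825}{5418} \approx -0.89055$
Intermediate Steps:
$\frac{237}{-301} + \frac{\left(\frac{1}{-7} + 2\right) 5}{-90} = 237 \left(- \frac{1}{301}\right) + \left(- \frac{1}{7} + 2\right) 5 \left(- \frac{1}{90}\right) = - \frac{237}{301} + \frac{13}{7} \cdot 5 \left(- \frac{1}{90}\right) = - \frac{237}{301} + \frac{65}{7} \left(- \frac{1}{90}\right) = - \frac{237}{301} - \frac{13}{126} = - \frac{4825}{5418}$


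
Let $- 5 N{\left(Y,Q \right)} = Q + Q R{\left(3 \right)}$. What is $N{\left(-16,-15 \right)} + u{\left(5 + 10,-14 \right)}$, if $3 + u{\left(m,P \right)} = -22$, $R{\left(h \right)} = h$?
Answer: $-13$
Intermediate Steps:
$N{\left(Y,Q \right)} = - \frac{4 Q}{5}$ ($N{\left(Y,Q \right)} = - \frac{Q + Q 3}{5} = - \frac{Q + 3 Q}{5} = - \frac{4 Q}{5}$)
$u{\left(m,P \right)} = -25$ ($u{\left(m,P \right)} = -3 - 22 = -25$)
$N{\left(-16,-15 \right)} + u{\left(5 + 10,-14 \right)} = \left(- \frac{4}{5}\right) \left(-15\right) - 25 = 12 - 25 = -13$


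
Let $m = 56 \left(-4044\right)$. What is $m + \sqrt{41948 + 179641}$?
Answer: $-226464 + 3 \sqrt{24621} \approx -2.2599 \cdot 10^{5}$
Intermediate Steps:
$m = -226464$
$m + \sqrt{41948 + 179641} = -226464 + \sqrt{41948 + 179641} = -226464 + \sqrt{221589} = -226464 + 3 \sqrt{24621}$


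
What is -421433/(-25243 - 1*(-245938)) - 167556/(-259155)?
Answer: -535094057/423660835 ≈ -1.2630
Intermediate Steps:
-421433/(-25243 - 1*(-245938)) - 167556/(-259155) = -421433/(-25243 + 245938) - 167556*(-1/259155) = -421433/220695 + 55852/86385 = -535094057/423660835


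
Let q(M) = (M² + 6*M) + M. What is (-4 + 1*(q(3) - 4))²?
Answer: 484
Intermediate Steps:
q(M) = M² + 7*M
(-4 + 1*(q(3) - 4))² = (-4 + 1*(3*(7 + 3) - 4))² = (-4 + 1*(3*10 - 4))² = (-4 + 1*(30 - 4))² = (-4 + 1*26)² = (-4 + 26)² = 22² = 484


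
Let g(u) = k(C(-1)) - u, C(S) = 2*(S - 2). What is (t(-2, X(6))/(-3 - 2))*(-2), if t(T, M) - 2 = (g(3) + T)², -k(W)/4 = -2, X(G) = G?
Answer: 22/5 ≈ 4.4000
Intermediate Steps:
C(S) = -4 + 2*S (C(S) = 2*(-2 + S) = -4 + 2*S)
k(W) = 8 (k(W) = -4*(-2) = 8)
g(u) = 8 - u
t(T, M) = 2 + (5 + T)² (t(T, M) = 2 + ((8 - 1*3) + T)² = 2 + ((8 - 3) + T)² = 2 + (5 + T)²)
(t(-2, X(6))/(-3 - 2))*(-2) = ((2 + (5 - 2)²)/(-3 - 2))*(-2) = ((2 + 3²)/(-5))*(-2) = ((2 + 9)*(-⅕))*(-2) = (11*(-⅕))*(-2) = -11/5*(-2) = 22/5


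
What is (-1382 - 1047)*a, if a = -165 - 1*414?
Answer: 1406391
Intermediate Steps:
a = -579 (a = -165 - 414 = -579)
(-1382 - 1047)*a = (-1382 - 1047)*(-579) = -2429*(-579) = 1406391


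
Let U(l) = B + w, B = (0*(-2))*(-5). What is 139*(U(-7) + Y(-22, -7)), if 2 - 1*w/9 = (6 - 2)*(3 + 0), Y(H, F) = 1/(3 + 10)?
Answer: -162491/13 ≈ -12499.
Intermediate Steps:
Y(H, F) = 1/13
B = 0 (B = 0*(-5) = 0)
w = -90 (w = 18 - 9*(6 - 2)*(3 + 0) = 18 - 36*3 = 18 - 9*12 = 18 - 108 = -90)
U(l) = -90 (U(l) = 0 - 90 = -90)
139*(U(-7) + Y(-22, -7)) = 139*(-90 + 1/13) = 139*(-1169/13) = -162491/13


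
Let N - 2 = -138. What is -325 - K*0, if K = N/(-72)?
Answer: -325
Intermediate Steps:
N = -136 (N = 2 - 138 = -136)
K = 17/9 (K = -136/(-72) = -136*(-1/72) = 17/9 ≈ 1.8889)
-325 - K*0 = -325 - 17*0/9 = -325 - 1*0 = -325 + 0 = -325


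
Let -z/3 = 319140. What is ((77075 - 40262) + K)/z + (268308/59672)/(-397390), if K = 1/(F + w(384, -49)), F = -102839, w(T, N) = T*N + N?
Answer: -1328407704721548719/34538612671610419680 ≈ -0.038462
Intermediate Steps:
z = -957420 (z = -3*319140 = -957420)
w(T, N) = N + N*T (w(T, N) = N*T + N = N + N*T)
K = -1/121704 (K = 1/(-102839 - 49*(1 + 384)) = 1/(-102839 - 49*385) = 1/(-102839 - 18865) = 1/(-121704) = -1/121704 ≈ -8.2167e-6)
((77075 - 40262) + K)/z + (268308/59672)/(-397390) = ((77075 - 40262) - 1/121704)/(-957420) + (268308/59672)/(-397390) = (36813 - 1/121704)*(-1/957420) + (268308*(1/59672))*(-1/397390) = (4480289351/121704)*(-1/957420) + (67077/14918)*(-1/397390) = -4480289351/116521843680 - 67077/5928264020 = -1328407704721548719/34538612671610419680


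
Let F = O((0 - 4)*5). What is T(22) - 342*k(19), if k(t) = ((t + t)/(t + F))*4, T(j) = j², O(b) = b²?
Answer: 150812/419 ≈ 359.93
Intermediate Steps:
F = 400 (F = ((0 - 4)*5)² = (-4*5)² = (-20)² = 400)
k(t) = 8*t/(400 + t) (k(t) = ((t + t)/(t + 400))*4 = ((2*t)/(400 + t))*4 = (2*t/(400 + t))*4 = 8*t/(400 + t))
T(22) - 342*k(19) = 22² - 2736*19/(400 + 19) = 484 - 2736*19/419 = 484 - 342*152/419 = 484 - 51984/419 = 150812/419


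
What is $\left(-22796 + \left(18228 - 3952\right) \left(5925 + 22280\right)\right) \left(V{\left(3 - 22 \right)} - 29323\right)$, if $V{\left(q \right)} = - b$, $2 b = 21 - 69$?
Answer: $-11796708639416$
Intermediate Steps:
$b = -24$ ($b = \frac{21 - 69}{2} = \frac{1}{2} \left(-48\right) = -24$)
$V{\left(q \right)} = 24$ ($V{\left(q \right)} = \left(-1\right) \left(-24\right) = 24$)
$\left(-22796 + \left(18228 - 3952\right) \left(5925 + 22280\right)\right) \left(V{\left(3 - 22 \right)} - 29323\right) = \left(-22796 + \left(18228 - 3952\right) \left(5925 + 22280\right)\right) \left(24 - 29323\right) = \left(-22796 + 14276 \cdot 28205\right) \left(-29299\right) = \left(-22796 + 402654580\right) \left(-29299\right) = 402631784 \left(-29299\right) = -11796708639416$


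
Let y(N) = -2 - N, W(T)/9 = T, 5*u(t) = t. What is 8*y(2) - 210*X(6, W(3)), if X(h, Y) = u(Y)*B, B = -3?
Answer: 3370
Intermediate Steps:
u(t) = t/5
W(T) = 9*T
X(h, Y) = -3*Y/5 (X(h, Y) = (Y/5)*(-3) = -3*Y/5)
8*y(2) - 210*X(6, W(3)) = 8*(-2 - 1*2) - (-126)*9*3 = 8*(-2 - 2) - (-126)*27 = 8*(-4) - 210*(-81/5) = -32 + 3402 = 3370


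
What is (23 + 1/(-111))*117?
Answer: 99528/37 ≈ 2689.9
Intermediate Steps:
(23 + 1/(-111))*117 = (23 - 1/111)*117 = (2552/111)*117 = 99528/37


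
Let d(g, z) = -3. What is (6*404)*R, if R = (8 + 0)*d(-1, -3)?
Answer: -58176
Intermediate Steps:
R = -24 (R = (8 + 0)*(-3) = 8*(-3) = -24)
(6*404)*R = (6*404)*(-24) = 2424*(-24) = -58176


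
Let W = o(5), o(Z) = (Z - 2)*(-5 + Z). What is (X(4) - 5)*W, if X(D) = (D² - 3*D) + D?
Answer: 0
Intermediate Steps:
X(D) = D² - 2*D
o(Z) = (-5 + Z)*(-2 + Z) (o(Z) = (-2 + Z)*(-5 + Z) = (-5 + Z)*(-2 + Z))
W = 0 (W = 10 + 5² - 7*5 = 10 + 25 - 35 = 0)
(X(4) - 5)*W = (4*(-2 + 4) - 5)*0 = (4*2 - 5)*0 = (8 - 5)*0 = 3*0 = 0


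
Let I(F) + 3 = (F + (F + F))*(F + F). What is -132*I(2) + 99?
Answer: -2673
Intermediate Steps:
I(F) = -3 + 6*F**2 (I(F) = -3 + (F + (F + F))*(F + F) = -3 + (F + 2*F)*(2*F) = -3 + (3*F)*(2*F) = -3 + 6*F**2)
-132*I(2) + 99 = -132*(-3 + 6*2**2) + 99 = -132*(-3 + 6*4) + 99 = -132*(-3 + 24) + 99 = -132*21 + 99 = -2772 + 99 = -2673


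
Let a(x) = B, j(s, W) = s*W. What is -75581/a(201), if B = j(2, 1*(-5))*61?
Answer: 75581/610 ≈ 123.90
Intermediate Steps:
j(s, W) = W*s
B = -610 (B = ((1*(-5))*2)*61 = -5*2*61 = -10*61 = -610)
a(x) = -610
-75581/a(201) = -75581/(-610) = -75581*(-1/610) = 75581/610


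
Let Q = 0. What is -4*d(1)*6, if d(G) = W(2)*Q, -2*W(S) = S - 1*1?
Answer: 0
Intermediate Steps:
W(S) = ½ - S/2 (W(S) = -(S - 1*1)/2 = -(S - 1)/2 = -(-1 + S)/2 = ½ - S/2)
d(G) = 0 (d(G) = (½ - ½*2)*0 = (½ - 1)*0 = -½*0 = 0)
-4*d(1)*6 = -4*0*6 = 0*6 = 0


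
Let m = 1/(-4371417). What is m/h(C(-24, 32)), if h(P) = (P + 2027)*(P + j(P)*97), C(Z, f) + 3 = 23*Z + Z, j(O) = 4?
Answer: 1/1208994056856 ≈ 8.2713e-13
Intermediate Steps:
C(Z, f) = -3 + 24*Z (C(Z, f) = -3 + (23*Z + Z) = -3 + 24*Z)
h(P) = (388 + P)*(2027 + P) (h(P) = (P + 2027)*(P + 4*97) = (2027 + P)*(P + 388) = (2027 + P)*(388 + P) = (388 + P)*(2027 + P))
m = -1/4371417 ≈ -2.2876e-7
m/h(C(-24, 32)) = -1/(4371417*(786476 + (-3 + 24*(-24))² + 2415*(-3 + 24*(-24)))) = -1/(4371417*(786476 + (-3 - 576)² + 2415*(-3 - 576))) = -1/(4371417*(786476 + (-579)² + 2415*(-579))) = -1/(4371417*(786476 + 335241 - 1398285)) = -1/4371417/(-276568) = -1/4371417*(-1/276568) = 1/1208994056856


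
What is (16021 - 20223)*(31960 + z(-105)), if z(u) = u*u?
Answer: -180622970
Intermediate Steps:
z(u) = u²
(16021 - 20223)*(31960 + z(-105)) = (16021 - 20223)*(31960 + (-105)²) = -4202*(31960 + 11025) = -4202*42985 = -180622970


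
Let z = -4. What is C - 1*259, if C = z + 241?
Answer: -22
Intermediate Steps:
C = 237 (C = -4 + 241 = 237)
C - 1*259 = 237 - 1*259 = 237 - 259 = -22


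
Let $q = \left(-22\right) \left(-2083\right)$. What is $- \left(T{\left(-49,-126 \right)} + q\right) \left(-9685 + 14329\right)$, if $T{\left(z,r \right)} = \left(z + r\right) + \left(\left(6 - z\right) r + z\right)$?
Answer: $-179592768$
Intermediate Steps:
$q = 45826$
$T{\left(z,r \right)} = r + 2 z + r \left(6 - z\right)$ ($T{\left(z,r \right)} = \left(r + z\right) + \left(r \left(6 - z\right) + z\right) = \left(r + z\right) + \left(z + r \left(6 - z\right)\right) = r + 2 z + r \left(6 - z\right)$)
$- \left(T{\left(-49,-126 \right)} + q\right) \left(-9685 + 14329\right) = - \left(\left(2 \left(-49\right) + 7 \left(-126\right) - \left(-126\right) \left(-49\right)\right) + 45826\right) \left(-9685 + 14329\right) = - \left(\left(-98 - 882 - 6174\right) + 45826\right) 4644 = - \left(-7154 + 45826\right) 4644 = - 38672 \cdot 4644 = \left(-1\right) 179592768 = -179592768$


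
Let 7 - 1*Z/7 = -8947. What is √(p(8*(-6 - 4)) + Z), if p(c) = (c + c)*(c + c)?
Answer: √88278 ≈ 297.12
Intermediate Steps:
p(c) = 4*c² (p(c) = (2*c)*(2*c) = 4*c²)
Z = 62678 (Z = 49 - 7*(-8947) = 49 + 62629 = 62678)
√(p(8*(-6 - 4)) + Z) = √(4*(8*(-6 - 4))² + 62678) = √(4*(8*(-10))² + 62678) = √(4*(-80)² + 62678) = √(4*6400 + 62678) = √(25600 + 62678) = √88278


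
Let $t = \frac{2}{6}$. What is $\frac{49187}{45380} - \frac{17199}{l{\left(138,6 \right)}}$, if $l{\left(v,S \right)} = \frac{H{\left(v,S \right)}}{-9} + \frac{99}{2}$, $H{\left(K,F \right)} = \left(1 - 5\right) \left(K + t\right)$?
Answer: $- \frac{3219362753}{20920180} \approx -153.89$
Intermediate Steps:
$t = \frac{1}{3}$ ($t = 2 \cdot \frac{1}{6} = \frac{1}{3} \approx 0.33333$)
$H{\left(K,F \right)} = - \frac{4}{3} - 4 K$ ($H{\left(K,F \right)} = \left(1 - 5\right) \left(K + \frac{1}{3}\right) = - 4 \left(\frac{1}{3} + K\right) = - \frac{4}{3} - 4 K$)
$l{\left(v,S \right)} = \frac{2681}{54} + \frac{4 v}{9}$ ($l{\left(v,S \right)} = \frac{- \frac{4}{3} - 4 v}{-9} + \frac{99}{2} = \left(- \frac{4}{3} - 4 v\right) \left(- \frac{1}{9}\right) + 99 \cdot \frac{1}{2} = \left(\frac{4}{27} + \frac{4 v}{9}\right) + \frac{99}{2} = \frac{2681}{54} + \frac{4 v}{9}$)
$\frac{49187}{45380} - \frac{17199}{l{\left(138,6 \right)}} = \frac{49187}{45380} - \frac{17199}{\frac{2681}{54} + \frac{4}{9} \cdot 138} = 49187 \cdot \frac{1}{45380} - \frac{17199}{\frac{2681}{54} + \frac{184}{3}} = \frac{49187}{45380} - \frac{17199}{\frac{5993}{54}} = \frac{49187}{45380} - \frac{71442}{461} = - \frac{3219362753}{20920180}$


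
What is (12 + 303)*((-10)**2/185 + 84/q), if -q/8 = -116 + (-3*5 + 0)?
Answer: 1895355/9694 ≈ 195.52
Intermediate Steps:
q = 1048 (q = -8*(-116 + (-3*5 + 0)) = -8*(-116 + (-15 + 0)) = -8*(-116 - 15) = -8*(-131) = 1048)
(12 + 303)*((-10)**2/185 + 84/q) = (12 + 303)*((-10)**2/185 + 84/1048) = 315*(100*(1/185) + 84*(1/1048)) = 315*(20/37 + 21/262) = 315*(6017/9694) = 1895355/9694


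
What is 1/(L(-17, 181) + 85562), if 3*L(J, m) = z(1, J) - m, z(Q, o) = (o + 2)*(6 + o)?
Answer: 3/256670 ≈ 1.1688e-5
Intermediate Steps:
z(Q, o) = (2 + o)*(6 + o)
L(J, m) = 4 - m/3 + J²/3 + 8*J/3 (L(J, m) = ((12 + J² + 8*J) - m)/3 = (12 + J² - m + 8*J)/3 = 4 - m/3 + J²/3 + 8*J/3)
1/(L(-17, 181) + 85562) = 1/((4 - ⅓*181 + (⅓)*(-17)² + (8/3)*(-17)) + 85562) = 1/((4 - 181/3 + (⅓)*289 - 136/3) + 85562) = 1/((4 - 181/3 + 289/3 - 136/3) + 85562) = 1/(-16/3 + 85562) = 1/(256670/3) = 3/256670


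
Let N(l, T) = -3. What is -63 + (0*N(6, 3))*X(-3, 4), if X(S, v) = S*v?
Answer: -63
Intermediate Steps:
-63 + (0*N(6, 3))*X(-3, 4) = -63 + (0*(-3))*(-3*4) = -63 + 0*(-12) = -63 + 0 = -63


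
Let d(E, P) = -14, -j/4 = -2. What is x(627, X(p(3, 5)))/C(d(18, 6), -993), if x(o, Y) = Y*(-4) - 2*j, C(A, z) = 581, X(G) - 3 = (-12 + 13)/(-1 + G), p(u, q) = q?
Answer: -29/581 ≈ -0.049914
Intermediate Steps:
j = 8 (j = -4*(-2) = 8)
X(G) = 3 + 1/(-1 + G) (X(G) = 3 + (-12 + 13)/(-1 + G) = 3 + 1/(-1 + G))
x(o, Y) = -16 - 4*Y (x(o, Y) = Y*(-4) - 2*8 = -4*Y - 16 = -16 - 4*Y)
x(627, X(p(3, 5)))/C(d(18, 6), -993) = (-16 - 4*(-2 + 3*5)/(-1 + 5))/581 = (-16 - 4*(-2 + 15)/4)*(1/581) = (-16 - 13)*(1/581) = -29*1/581 = -29/581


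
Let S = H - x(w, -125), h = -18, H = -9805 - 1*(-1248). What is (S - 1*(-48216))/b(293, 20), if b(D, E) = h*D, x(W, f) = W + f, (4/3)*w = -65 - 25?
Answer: -79703/10548 ≈ -7.5562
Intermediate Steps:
H = -8557 (H = -9805 + 1248 = -8557)
w = -135/2 (w = 3*(-65 - 25)/4 = (3/4)*(-90) = -135/2 ≈ -67.500)
S = -16729/2 (S = -8557 - (-135/2 - 125) = -8557 - 1*(-385/2) = -8557 + 385/2 = -16729/2 ≈ -8364.5)
b(D, E) = -18*D
(S - 1*(-48216))/b(293, 20) = (-16729/2 - 1*(-48216))/((-18*293)) = (-16729/2 + 48216)/(-5274) = (79703/2)*(-1/5274) = -79703/10548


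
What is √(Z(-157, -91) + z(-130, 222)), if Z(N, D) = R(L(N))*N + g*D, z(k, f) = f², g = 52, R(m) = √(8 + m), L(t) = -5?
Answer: √(44552 - 157*√3) ≈ 210.43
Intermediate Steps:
Z(N, D) = 52*D + N*√3 (Z(N, D) = √(8 - 5)*N + 52*D = √3*N + 52*D = N*√3 + 52*D = 52*D + N*√3)
√(Z(-157, -91) + z(-130, 222)) = √((52*(-91) - 157*√3) + 222²) = √((-4732 - 157*√3) + 49284) = √(44552 - 157*√3)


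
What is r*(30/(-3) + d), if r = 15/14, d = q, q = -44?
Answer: -405/7 ≈ -57.857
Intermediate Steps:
d = -44
r = 15/14 (r = 15*(1/14) = 15/14 ≈ 1.0714)
r*(30/(-3) + d) = 15*(30/(-3) - 44)/14 = 15*(30*(-⅓) - 44)/14 = 15*(-10 - 44)/14 = (15/14)*(-54) = -405/7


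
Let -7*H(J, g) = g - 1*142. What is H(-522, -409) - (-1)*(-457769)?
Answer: -3203832/7 ≈ -4.5769e+5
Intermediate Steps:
H(J, g) = 142/7 - g/7 (H(J, g) = -(g - 1*142)/7 = -(g - 142)/7 = -(-142 + g)/7 = 142/7 - g/7)
H(-522, -409) - (-1)*(-457769) = (142/7 - ⅐*(-409)) - (-1)*(-457769) = (142/7 + 409/7) - 1*457769 = 551/7 - 457769 = -3203832/7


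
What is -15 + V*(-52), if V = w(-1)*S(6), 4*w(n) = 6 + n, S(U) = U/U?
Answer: -80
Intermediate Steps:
S(U) = 1
w(n) = 3/2 + n/4 (w(n) = (6 + n)/4 = 3/2 + n/4)
V = 5/4 (V = (3/2 + (¼)*(-1))*1 = (3/2 - ¼)*1 = (5/4)*1 = 5/4 ≈ 1.2500)
-15 + V*(-52) = -15 + (5/4)*(-52) = -15 - 65 = -80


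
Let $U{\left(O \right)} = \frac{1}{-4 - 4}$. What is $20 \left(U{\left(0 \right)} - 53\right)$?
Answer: $- \frac{2125}{2} \approx -1062.5$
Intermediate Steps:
$U{\left(O \right)} = - \frac{1}{8}$ ($U{\left(O \right)} = \frac{1}{-8} = - \frac{1}{8}$)
$20 \left(U{\left(0 \right)} - 53\right) = 20 \left(- \frac{1}{8} - 53\right) = 20 \left(- \frac{425}{8}\right) = - \frac{2125}{2}$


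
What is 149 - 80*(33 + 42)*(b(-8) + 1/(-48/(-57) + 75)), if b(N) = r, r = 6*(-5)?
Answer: 259480709/1441 ≈ 1.8007e+5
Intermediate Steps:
r = -30
b(N) = -30
149 - 80*(33 + 42)*(b(-8) + 1/(-48/(-57) + 75)) = 149 - 80*(33 + 42)*(-30 + 1/(-48/(-57) + 75)) = 149 - 6000*(-30 + 1/(-48*(-1/57) + 75)) = 149 - 6000*(-30 + 1/(16/19 + 75)) = 149 - 6000*(-30 + 1/(1441/19)) = 149 - 6000*(-30 + 19/1441) = 149 - 6000*(-43211)/1441 = 149 - 80*(-3240825/1441) = 149 + 259266000/1441 = 259480709/1441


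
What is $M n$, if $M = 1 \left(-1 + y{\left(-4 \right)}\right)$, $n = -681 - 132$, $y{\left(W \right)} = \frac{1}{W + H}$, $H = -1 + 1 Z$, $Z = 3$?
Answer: $\frac{2439}{2} \approx 1219.5$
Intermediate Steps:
$H = 2$ ($H = -1 + 1 \cdot 3 = -1 + 3 = 2$)
$y{\left(W \right)} = \frac{1}{2 + W}$ ($y{\left(W \right)} = \frac{1}{W + 2} = \frac{1}{2 + W}$)
$n = -813$
$M = - \frac{3}{2}$ ($M = 1 \left(-1 + \frac{1}{2 - 4}\right) = 1 \left(-1 + \frac{1}{-2}\right) = 1 \left(-1 - \frac{1}{2}\right) = 1 \left(- \frac{3}{2}\right) = - \frac{3}{2} \approx -1.5$)
$M n = \left(- \frac{3}{2}\right) \left(-813\right) = \frac{2439}{2}$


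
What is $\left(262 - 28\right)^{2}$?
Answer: $54756$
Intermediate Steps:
$\left(262 - 28\right)^{2} = 234^{2} = 54756$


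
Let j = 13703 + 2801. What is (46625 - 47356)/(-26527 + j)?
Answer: 731/10023 ≈ 0.072932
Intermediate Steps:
j = 16504
(46625 - 47356)/(-26527 + j) = (46625 - 47356)/(-26527 + 16504) = -731/(-10023) = -731*(-1/10023) = 731/10023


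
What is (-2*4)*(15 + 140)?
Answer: -1240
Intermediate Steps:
(-2*4)*(15 + 140) = -8*155 = -1240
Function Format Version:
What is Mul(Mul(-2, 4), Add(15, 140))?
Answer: -1240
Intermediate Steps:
Mul(Mul(-2, 4), Add(15, 140)) = Mul(-8, 155) = -1240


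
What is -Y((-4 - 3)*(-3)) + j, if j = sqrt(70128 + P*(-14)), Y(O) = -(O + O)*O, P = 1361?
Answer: 882 + sqrt(51074) ≈ 1108.0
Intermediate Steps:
Y(O) = -2*O**2 (Y(O) = -2*O*O = -2*O**2)
j = sqrt(51074) (j = sqrt(70128 + 1361*(-14)) = sqrt(70128 - 19054) = sqrt(51074) ≈ 226.00)
-Y((-4 - 3)*(-3)) + j = -(-2)*((-4 - 3)*(-3))**2 + sqrt(51074) = -(-2)*(-7*(-3))**2 + sqrt(51074) = -(-2)*21**2 + sqrt(51074) = -(-2)*441 + sqrt(51074) = -1*(-882) + sqrt(51074) = 882 + sqrt(51074)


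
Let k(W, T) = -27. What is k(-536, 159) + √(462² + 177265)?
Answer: -27 + 11*√3229 ≈ 598.07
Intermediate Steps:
k(-536, 159) + √(462² + 177265) = -27 + √(462² + 177265) = -27 + √(213444 + 177265) = -27 + √390709 = -27 + 11*√3229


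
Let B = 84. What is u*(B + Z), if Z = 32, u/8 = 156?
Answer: 144768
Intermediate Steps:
u = 1248 (u = 8*156 = 1248)
u*(B + Z) = 1248*(84 + 32) = 1248*116 = 144768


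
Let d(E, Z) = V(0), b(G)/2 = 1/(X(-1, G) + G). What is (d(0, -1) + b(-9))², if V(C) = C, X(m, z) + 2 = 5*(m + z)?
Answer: 4/3721 ≈ 0.0010750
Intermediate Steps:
X(m, z) = -2 + 5*m + 5*z (X(m, z) = -2 + 5*(m + z) = -2 + (5*m + 5*z) = -2 + 5*m + 5*z)
b(G) = 2/(-7 + 6*G) (b(G) = 2/((-2 + 5*(-1) + 5*G) + G) = 2/((-2 - 5 + 5*G) + G) = 2/((-7 + 5*G) + G) = 2/(-7 + 6*G))
d(E, Z) = 0
(d(0, -1) + b(-9))² = (0 + 2/(-7 + 6*(-9)))² = (0 + 2/(-7 - 54))² = (0 + 2/(-61))² = (0 + 2*(-1/61))² = (0 - 2/61)² = (-2/61)² = 4/3721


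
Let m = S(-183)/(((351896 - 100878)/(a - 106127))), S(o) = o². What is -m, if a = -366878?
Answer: 15840464445/251018 ≈ 63105.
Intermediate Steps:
m = -15840464445/251018 (m = (-183)²/(((351896 - 100878)/(-366878 - 106127))) = 33489/((251018/(-473005))) = 33489/((251018*(-1/473005))) = 33489/(-251018/473005) = 33489*(-473005/251018) = -15840464445/251018 ≈ -63105.)
-m = -1*(-15840464445/251018) = 15840464445/251018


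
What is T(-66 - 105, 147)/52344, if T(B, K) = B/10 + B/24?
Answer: -323/697920 ≈ -0.00046280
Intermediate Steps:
T(B, K) = 17*B/120 (T(B, K) = B*(⅒) + B*(1/24) = B/10 + B/24 = 17*B/120)
T(-66 - 105, 147)/52344 = (17*(-66 - 105)/120)/52344 = ((17/120)*(-171))*(1/52344) = -969/40*1/52344 = -323/697920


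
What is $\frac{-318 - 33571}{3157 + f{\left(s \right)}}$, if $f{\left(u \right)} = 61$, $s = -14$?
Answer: $- \frac{33889}{3218} \approx -10.531$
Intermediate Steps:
$\frac{-318 - 33571}{3157 + f{\left(s \right)}} = \frac{-318 - 33571}{3157 + 61} = - \frac{33889}{3218}$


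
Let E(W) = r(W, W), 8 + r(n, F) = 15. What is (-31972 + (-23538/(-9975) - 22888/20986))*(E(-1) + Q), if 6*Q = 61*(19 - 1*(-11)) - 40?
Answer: -145962509546936/14952525 ≈ -9.7617e+6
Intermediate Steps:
r(n, F) = 7 (r(n, F) = -8 + 15 = 7)
E(W) = 7
Q = 895/3 (Q = (61*(19 - 1*(-11)) - 40)/6 = (61*(19 + 11) - 40)/6 = (61*30 - 40)/6 = (1830 - 40)/6 = (1/6)*1790 = 895/3 ≈ 298.33)
(-31972 + (-23538/(-9975) - 22888/20986))*(E(-1) + Q) = (-31972 + (-23538/(-9975) - 22888/20986))*(7 + 895/3) = (-31972 + (-23538*(-1/9975) - 22888*1/20986))*(916/3) = (-31972 + (7846/3325 - 11444/10493))*(916/3) = (-31972 + 6325254/4984175)*(916/3) = -159347717846/4984175*916/3 = -145962509546936/14952525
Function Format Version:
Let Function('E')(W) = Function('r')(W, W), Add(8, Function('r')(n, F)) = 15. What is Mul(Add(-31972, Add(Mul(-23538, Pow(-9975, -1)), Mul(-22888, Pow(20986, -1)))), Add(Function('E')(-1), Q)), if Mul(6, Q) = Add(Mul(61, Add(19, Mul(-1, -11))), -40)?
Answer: Rational(-145962509546936, 14952525) ≈ -9.7617e+6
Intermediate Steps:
Function('r')(n, F) = 7 (Function('r')(n, F) = Add(-8, 15) = 7)
Function('E')(W) = 7
Q = Rational(895, 3) (Q = Mul(Rational(1, 6), Add(Mul(61, Add(19, Mul(-1, -11))), -40)) = Mul(Rational(1, 6), Add(Mul(61, Add(19, 11)), -40)) = Mul(Rational(1, 6), Add(Mul(61, 30), -40)) = Mul(Rational(1, 6), Add(1830, -40)) = Mul(Rational(1, 6), 1790) = Rational(895, 3) ≈ 298.33)
Mul(Add(-31972, Add(Mul(-23538, Pow(-9975, -1)), Mul(-22888, Pow(20986, -1)))), Add(Function('E')(-1), Q)) = Mul(Add(-31972, Add(Mul(-23538, Pow(-9975, -1)), Mul(-22888, Pow(20986, -1)))), Add(7, Rational(895, 3))) = Mul(Add(-31972, Add(Mul(-23538, Rational(-1, 9975)), Mul(-22888, Rational(1, 20986)))), Rational(916, 3)) = Mul(Add(-31972, Add(Rational(7846, 3325), Rational(-11444, 10493))), Rational(916, 3)) = Mul(Add(-31972, Rational(6325254, 4984175)), Rational(916, 3)) = Mul(Rational(-159347717846, 4984175), Rational(916, 3)) = Rational(-145962509546936, 14952525)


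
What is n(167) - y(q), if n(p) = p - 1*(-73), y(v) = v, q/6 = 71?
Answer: -186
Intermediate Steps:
q = 426 (q = 6*71 = 426)
n(p) = 73 + p (n(p) = p + 73 = 73 + p)
n(167) - y(q) = (73 + 167) - 1*426 = 240 - 426 = -186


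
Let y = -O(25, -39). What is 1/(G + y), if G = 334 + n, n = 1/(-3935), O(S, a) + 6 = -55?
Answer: 3935/1554324 ≈ 0.0025316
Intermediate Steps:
O(S, a) = -61 (O(S, a) = -6 - 55 = -61)
n = -1/3935 ≈ -0.00025413
G = 1314289/3935 (G = 334 - 1/3935 = 1314289/3935 ≈ 334.00)
y = 61 (y = -1*(-61) = 61)
1/(G + y) = 1/(1314289/3935 + 61) = 1/(1554324/3935) = 3935/1554324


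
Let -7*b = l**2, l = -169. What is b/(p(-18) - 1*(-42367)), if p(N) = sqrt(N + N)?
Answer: -1210043887/12564739075 + 171366*I/12564739075 ≈ -0.096305 + 1.3639e-5*I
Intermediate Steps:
p(N) = sqrt(2)*sqrt(N) (p(N) = sqrt(2*N) = sqrt(2)*sqrt(N))
b = -28561/7 (b = -1/7*(-169)**2 = -1/7*28561 = -28561/7 ≈ -4080.1)
b/(p(-18) - 1*(-42367)) = -28561/(7*(sqrt(2)*sqrt(-18) - 1*(-42367))) = -28561/(7*(sqrt(2)*(3*I*sqrt(2)) + 42367)) = -28561/(7*(6*I + 42367)) = -28561*(42367 - 6*I)/1794962725/7 = -28561*(42367 - 6*I)/12564739075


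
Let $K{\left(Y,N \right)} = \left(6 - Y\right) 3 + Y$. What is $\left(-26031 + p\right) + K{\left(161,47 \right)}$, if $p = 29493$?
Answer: $3158$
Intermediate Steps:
$K{\left(Y,N \right)} = 18 - 2 Y$ ($K{\left(Y,N \right)} = \left(18 - 3 Y\right) + Y = 18 - 2 Y$)
$\left(-26031 + p\right) + K{\left(161,47 \right)} = \left(-26031 + 29493\right) + \left(18 - 322\right) = 3462 + \left(18 - 322\right) = 3462 - 304 = 3158$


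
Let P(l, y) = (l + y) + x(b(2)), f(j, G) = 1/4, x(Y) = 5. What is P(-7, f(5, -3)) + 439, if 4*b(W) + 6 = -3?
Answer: 1749/4 ≈ 437.25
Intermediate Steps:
b(W) = -9/4 (b(W) = -3/2 + (1/4)*(-3) = -3/2 - 3/4 = -9/4)
f(j, G) = 1/4
P(l, y) = 5 + l + y (P(l, y) = (l + y) + 5 = 5 + l + y)
P(-7, f(5, -3)) + 439 = (5 - 7 + 1/4) + 439 = -7/4 + 439 = 1749/4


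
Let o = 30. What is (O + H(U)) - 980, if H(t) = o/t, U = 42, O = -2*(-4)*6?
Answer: -6519/7 ≈ -931.29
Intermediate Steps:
O = 48 (O = 8*6 = 48)
H(t) = 30/t
(O + H(U)) - 980 = (48 + 30/42) - 980 = (48 + 30*(1/42)) - 980 = (48 + 5/7) - 980 = 341/7 - 980 = -6519/7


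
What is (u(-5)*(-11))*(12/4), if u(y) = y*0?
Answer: 0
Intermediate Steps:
u(y) = 0
(u(-5)*(-11))*(12/4) = (0*(-11))*(12/4) = 0*(12*(1/4)) = 0*3 = 0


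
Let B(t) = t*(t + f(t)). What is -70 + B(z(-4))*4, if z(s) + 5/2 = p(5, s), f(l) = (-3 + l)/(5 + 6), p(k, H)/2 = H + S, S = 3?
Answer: 256/11 ≈ 23.273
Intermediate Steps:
p(k, H) = 6 + 2*H (p(k, H) = 2*(H + 3) = 2*(3 + H) = 6 + 2*H)
f(l) = -3/11 + l/11 (f(l) = (-3 + l)/11 = (-3 + l)*(1/11) = -3/11 + l/11)
z(s) = 7/2 + 2*s (z(s) = -5/2 + (6 + 2*s) = 7/2 + 2*s)
B(t) = t*(-3/11 + 12*t/11) (B(t) = t*(t + (-3/11 + t/11)) = t*(-3/11 + 12*t/11))
-70 + B(z(-4))*4 = -70 + (3*(7/2 + 2*(-4))*(-1 + 4*(7/2 + 2*(-4)))/11)*4 = -70 + (3*(7/2 - 8)*(-1 + 4*(7/2 - 8))/11)*4 = -70 + ((3/11)*(-9/2)*(-1 + 4*(-9/2)))*4 = -70 + ((3/11)*(-9/2)*(-1 - 18))*4 = -70 + ((3/11)*(-9/2)*(-19))*4 = -70 + (513/22)*4 = -70 + 1026/11 = 256/11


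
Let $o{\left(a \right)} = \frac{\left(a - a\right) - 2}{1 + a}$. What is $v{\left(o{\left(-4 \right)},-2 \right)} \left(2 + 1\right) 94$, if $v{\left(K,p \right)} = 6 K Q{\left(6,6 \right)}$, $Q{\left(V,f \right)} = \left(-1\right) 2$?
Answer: $-2256$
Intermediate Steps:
$Q{\left(V,f \right)} = -2$
$o{\left(a \right)} = - \frac{2}{1 + a}$ ($o{\left(a \right)} = \frac{0 - 2}{1 + a} = - \frac{2}{1 + a}$)
$v{\left(K,p \right)} = - 12 K$ ($v{\left(K,p \right)} = 6 K \left(-2\right) = - 12 K$)
$v{\left(o{\left(-4 \right)},-2 \right)} \left(2 + 1\right) 94 = - 12 \left(- \frac{2}{1 - 4}\right) \left(2 + 1\right) 94 = - 12 \left(- \frac{2}{-3}\right) 3 \cdot 94 = - 12 \left(\left(-2\right) \left(- \frac{1}{3}\right)\right) 3 \cdot 94 = \left(-12\right) \frac{2}{3} \cdot 3 \cdot 94 = \left(-8\right) 3 \cdot 94 = \left(-24\right) 94 = -2256$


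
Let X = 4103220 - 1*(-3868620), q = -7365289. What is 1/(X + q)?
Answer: 1/606551 ≈ 1.6487e-6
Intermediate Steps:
X = 7971840 (X = 4103220 + 3868620 = 7971840)
1/(X + q) = 1/(7971840 - 7365289) = 1/606551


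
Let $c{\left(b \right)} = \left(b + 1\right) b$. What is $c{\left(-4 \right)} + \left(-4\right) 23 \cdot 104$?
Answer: $-9556$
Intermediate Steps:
$c{\left(b \right)} = b \left(1 + b\right)$ ($c{\left(b \right)} = \left(1 + b\right) b = b \left(1 + b\right)$)
$c{\left(-4 \right)} + \left(-4\right) 23 \cdot 104 = - 4 \left(1 - 4\right) + \left(-4\right) 23 \cdot 104 = \left(-4\right) \left(-3\right) - 9568 = 12 - 9568 = -9556$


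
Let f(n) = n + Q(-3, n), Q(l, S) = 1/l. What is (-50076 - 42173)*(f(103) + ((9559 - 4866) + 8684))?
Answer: -3730457311/3 ≈ -1.2435e+9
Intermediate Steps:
f(n) = -⅓ + n (f(n) = n + 1/(-3) = n - ⅓ = -⅓ + n)
(-50076 - 42173)*(f(103) + ((9559 - 4866) + 8684)) = (-50076 - 42173)*((-⅓ + 103) + ((9559 - 4866) + 8684)) = -92249*(308/3 + (4693 + 8684)) = -92249*(308/3 + 13377) = -92249*40439/3 = -3730457311/3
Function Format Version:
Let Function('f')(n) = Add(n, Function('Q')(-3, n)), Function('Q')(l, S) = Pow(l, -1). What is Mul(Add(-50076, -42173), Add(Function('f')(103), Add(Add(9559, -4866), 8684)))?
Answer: Rational(-3730457311, 3) ≈ -1.2435e+9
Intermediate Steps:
Function('f')(n) = Add(Rational(-1, 3), n) (Function('f')(n) = Add(n, Pow(-3, -1)) = Add(n, Rational(-1, 3)) = Add(Rational(-1, 3), n))
Mul(Add(-50076, -42173), Add(Function('f')(103), Add(Add(9559, -4866), 8684))) = Mul(Add(-50076, -42173), Add(Add(Rational(-1, 3), 103), Add(Add(9559, -4866), 8684))) = Mul(-92249, Add(Rational(308, 3), Add(4693, 8684))) = Mul(-92249, Add(Rational(308, 3), 13377)) = Mul(-92249, Rational(40439, 3)) = Rational(-3730457311, 3)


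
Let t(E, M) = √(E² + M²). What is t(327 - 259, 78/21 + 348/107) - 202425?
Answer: -202425 + 2*√655324037/749 ≈ -2.0236e+5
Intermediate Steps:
t(327 - 259, 78/21 + 348/107) - 202425 = √((327 - 259)² + (78/21 + 348/107)²) - 202425 = √(68² + (78*(1/21) + 348*(1/107))²) - 202425 = √(4624 + (26/7 + 348/107)²) - 202425 = √(4624 + (5218/749)²) - 202425 = √(4624 + 27227524/561001) - 202425 = √(2621296148/561001) - 202425 = 2*√655324037/749 - 202425 = -202425 + 2*√655324037/749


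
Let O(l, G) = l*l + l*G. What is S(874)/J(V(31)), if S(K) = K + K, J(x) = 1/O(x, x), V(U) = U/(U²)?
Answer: 3496/961 ≈ 3.6379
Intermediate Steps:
O(l, G) = l² + G*l
V(U) = 1/U (V(U) = U/U² = 1/U)
J(x) = 1/(2*x²) (J(x) = 1/(x*(x + x)) = 1/(x*(2*x)) = 1/(2*x²))
S(K) = 2*K
S(874)/J(V(31)) = (2*874)/((1/(2*(1/31)²))) = 1748/((1/(2*31⁻²))) = 1748/(((½)*961)) = 1748/(961/2) = 1748*(2/961) = 3496/961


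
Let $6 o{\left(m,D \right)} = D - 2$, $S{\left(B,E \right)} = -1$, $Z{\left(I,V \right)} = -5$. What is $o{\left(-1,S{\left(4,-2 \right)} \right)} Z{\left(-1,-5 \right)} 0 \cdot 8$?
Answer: $0$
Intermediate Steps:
$o{\left(m,D \right)} = - \frac{1}{3} + \frac{D}{6}$ ($o{\left(m,D \right)} = \frac{D - 2}{6} = \frac{-2 + D}{6} = - \frac{1}{3} + \frac{D}{6}$)
$o{\left(-1,S{\left(4,-2 \right)} \right)} Z{\left(-1,-5 \right)} 0 \cdot 8 = \left(- \frac{1}{3} + \frac{1}{6} \left(-1\right)\right) \left(-5\right) 0 \cdot 8 = \left(- \frac{1}{3} - \frac{1}{6}\right) \left(-5\right) 0 = \left(- \frac{1}{2}\right) \left(-5\right) 0 = \frac{5}{2} \cdot 0 = 0$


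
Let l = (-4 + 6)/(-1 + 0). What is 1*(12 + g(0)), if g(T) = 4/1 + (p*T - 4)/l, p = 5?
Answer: 18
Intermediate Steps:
l = -2 (l = 2/(-1) = 2*(-1) = -2)
g(T) = 6 - 5*T/2 (g(T) = 4/1 + (5*T - 4)/(-2) = 4*1 + (-4 + 5*T)*(-½) = 4 + (2 - 5*T/2) = 6 - 5*T/2)
1*(12 + g(0)) = 1*(12 + (6 - 5/2*0)) = 1*(12 + (6 + 0)) = 1*(12 + 6) = 1*18 = 18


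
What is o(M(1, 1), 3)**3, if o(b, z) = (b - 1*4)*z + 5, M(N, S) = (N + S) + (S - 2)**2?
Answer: 8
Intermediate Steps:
M(N, S) = N + S + (-2 + S)**2 (M(N, S) = (N + S) + (-2 + S)**2 = N + S + (-2 + S)**2)
o(b, z) = 5 + z*(-4 + b) (o(b, z) = (b - 4)*z + 5 = (-4 + b)*z + 5 = z*(-4 + b) + 5 = 5 + z*(-4 + b))
o(M(1, 1), 3)**3 = (5 - 4*3 + (1 + 1 + (-2 + 1)**2)*3)**3 = (5 - 12 + (1 + 1 + (-1)**2)*3)**3 = (5 - 12 + (1 + 1 + 1)*3)**3 = (5 - 12 + 3*3)**3 = (5 - 12 + 9)**3 = 2**3 = 8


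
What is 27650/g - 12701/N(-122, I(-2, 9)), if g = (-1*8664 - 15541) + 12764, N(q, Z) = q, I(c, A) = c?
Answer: 141938841/1395802 ≈ 101.69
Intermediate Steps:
g = -11441 (g = (-8664 - 15541) + 12764 = -24205 + 12764 = -11441)
27650/g - 12701/N(-122, I(-2, 9)) = 27650/(-11441) - 12701/(-122) = 27650*(-1/11441) - 12701*(-1/122) = -27650/11441 + 12701/122 = 141938841/1395802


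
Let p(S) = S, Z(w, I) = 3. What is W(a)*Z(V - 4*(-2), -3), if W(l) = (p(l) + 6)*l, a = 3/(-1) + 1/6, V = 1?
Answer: -323/12 ≈ -26.917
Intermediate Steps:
a = -17/6 (a = 3*(-1) + 1*(1/6) = -3 + 1/6 = -17/6 ≈ -2.8333)
W(l) = l*(6 + l) (W(l) = (l + 6)*l = (6 + l)*l = l*(6 + l))
W(a)*Z(V - 4*(-2), -3) = -17*(6 - 17/6)/6*3 = -17/6*19/6*3 = -323/36*3 = -323/12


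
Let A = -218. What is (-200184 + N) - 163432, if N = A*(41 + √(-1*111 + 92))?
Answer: -372554 - 218*I*√19 ≈ -3.7255e+5 - 950.24*I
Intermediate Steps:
N = -8938 - 218*I*√19 (N = -218*(41 + √(-1*111 + 92)) = -218*(41 + √(-111 + 92)) = -218*(41 + √(-19)) = -218*(41 + I*√19) = -8938 - 218*I*√19 ≈ -8938.0 - 950.24*I)
(-200184 + N) - 163432 = (-200184 + (-8938 - 218*I*√19)) - 163432 = (-209122 - 218*I*√19) - 163432 = -372554 - 218*I*√19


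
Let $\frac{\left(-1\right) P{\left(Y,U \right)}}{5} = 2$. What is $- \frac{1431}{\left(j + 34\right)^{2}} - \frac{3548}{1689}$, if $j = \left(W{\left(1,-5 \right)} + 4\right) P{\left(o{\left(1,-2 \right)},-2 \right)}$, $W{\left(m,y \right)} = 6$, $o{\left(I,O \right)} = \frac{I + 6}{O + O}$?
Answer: $- \frac{1985783}{817476} \approx -2.4292$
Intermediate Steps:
$o{\left(I,O \right)} = \frac{6 + I}{2 O}$
$P{\left(Y,U \right)} = -10$ ($P{\left(Y,U \right)} = \left(-5\right) 2 = -10$)
$j = -100$ ($j = \left(6 + 4\right) \left(-10\right) = 10 \left(-10\right) = -100$)
$- \frac{1431}{\left(j + 34\right)^{2}} - \frac{3548}{1689} = - \frac{1431}{\left(-100 + 34\right)^{2}} - \frac{3548}{1689} = - \frac{1431}{\left(-66\right)^{2}} - \frac{3548}{1689} = - \frac{1431}{4356} - \frac{3548}{1689} = \left(-1431\right) \frac{1}{4356} - \frac{3548}{1689} = - \frac{159}{484} - \frac{3548}{1689} = - \frac{1985783}{817476}$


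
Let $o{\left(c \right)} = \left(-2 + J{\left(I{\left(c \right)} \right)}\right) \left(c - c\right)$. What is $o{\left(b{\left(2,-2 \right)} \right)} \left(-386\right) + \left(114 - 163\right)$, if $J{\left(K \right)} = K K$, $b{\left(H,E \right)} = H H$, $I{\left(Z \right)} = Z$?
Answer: $-49$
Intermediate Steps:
$b{\left(H,E \right)} = H^{2}$
$J{\left(K \right)} = K^{2}$
$o{\left(c \right)} = 0$ ($o{\left(c \right)} = \left(-2 + c^{2}\right) \left(c - c\right) = \left(-2 + c^{2}\right) 0 = 0$)
$o{\left(b{\left(2,-2 \right)} \right)} \left(-386\right) + \left(114 - 163\right) = 0 \left(-386\right) + \left(114 - 163\right) = 0 - 49 = -49$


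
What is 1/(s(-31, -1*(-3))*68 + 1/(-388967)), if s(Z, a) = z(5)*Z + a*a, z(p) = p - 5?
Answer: 388967/238047803 ≈ 0.0016340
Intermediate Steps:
z(p) = -5 + p
s(Z, a) = a**2 (s(Z, a) = (-5 + 5)*Z + a*a = 0*Z + a**2 = 0 + a**2 = a**2)
1/(s(-31, -1*(-3))*68 + 1/(-388967)) = 1/((-1*(-3))**2*68 + 1/(-388967)) = 1/(3**2*68 - 1/388967) = 1/(9*68 - 1/388967) = 1/(612 - 1/388967) = 1/(238047803/388967) = 388967/238047803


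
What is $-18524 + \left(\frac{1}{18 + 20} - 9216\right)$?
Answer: $- \frac{1054119}{38} \approx -27740.0$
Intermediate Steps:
$-18524 + \left(\frac{1}{18 + 20} - 9216\right) = -18524 - \left(9216 - \frac{1}{38}\right) = -18524 + \left(\frac{1}{38} - 9216\right) = -18524 - \frac{350207}{38} = - \frac{1054119}{38}$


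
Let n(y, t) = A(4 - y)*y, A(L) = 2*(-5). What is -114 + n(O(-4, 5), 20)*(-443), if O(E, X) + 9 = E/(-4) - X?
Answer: -57704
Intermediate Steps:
A(L) = -10
O(E, X) = -9 - X - E/4 (O(E, X) = -9 + (E/(-4) - X) = -9 + (E*(-¼) - X) = -9 + (-E/4 - X) = -9 + (-X - E/4) = -9 - X - E/4)
n(y, t) = -10*y
-114 + n(O(-4, 5), 20)*(-443) = -114 - 10*(-9 - 1*5 - ¼*(-4))*(-443) = -114 - 10*(-9 - 5 + 1)*(-443) = -114 - 10*(-13)*(-443) = -114 + 130*(-443) = -114 - 57590 = -57704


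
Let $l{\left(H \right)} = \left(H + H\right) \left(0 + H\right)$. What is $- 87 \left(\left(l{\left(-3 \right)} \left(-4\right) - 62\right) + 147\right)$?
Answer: $-1131$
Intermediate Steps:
$l{\left(H \right)} = 2 H^{2}$ ($l{\left(H \right)} = 2 H H = 2 H^{2}$)
$- 87 \left(\left(l{\left(-3 \right)} \left(-4\right) - 62\right) + 147\right) = - 87 \left(\left(2 \left(-3\right)^{2} \left(-4\right) - 62\right) + 147\right) = - 87 \left(\left(2 \cdot 9 \left(-4\right) - 62\right) + 147\right) = - 87 \left(\left(18 \left(-4\right) - 62\right) + 147\right) = - 87 \left(\left(-72 - 62\right) + 147\right) = - 87 \left(-134 + 147\right) = \left(-87\right) 13 = -1131$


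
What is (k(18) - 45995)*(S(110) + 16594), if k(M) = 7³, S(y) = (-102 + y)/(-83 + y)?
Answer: -20454195992/27 ≈ -7.5756e+8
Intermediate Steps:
S(y) = (-102 + y)/(-83 + y)
k(M) = 343
(k(18) - 45995)*(S(110) + 16594) = (343 - 45995)*((-102 + 110)/(-83 + 110) + 16594) = -45652*(8/27 + 16594) = -45652*448046/27 = -20454195992/27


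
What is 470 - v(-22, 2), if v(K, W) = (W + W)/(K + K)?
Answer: 5171/11 ≈ 470.09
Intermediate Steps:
v(K, W) = W/K (v(K, W) = (2*W)/((2*K)) = (2*W)*(1/(2*K)) = W/K)
470 - v(-22, 2) = 470 - 2/(-22) = 470 - 2*(-1)/22 = 470 - 1*(-1/11) = 470 + 1/11 = 5171/11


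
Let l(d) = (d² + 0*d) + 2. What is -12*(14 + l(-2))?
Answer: -240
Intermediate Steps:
l(d) = 2 + d² (l(d) = (d² + 0) + 2 = d² + 2 = 2 + d²)
-12*(14 + l(-2)) = -12*(14 + (2 + (-2)²)) = -12*(14 + (2 + 4)) = -12*(14 + 6) = -12*20 = -240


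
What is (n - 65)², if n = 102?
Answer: 1369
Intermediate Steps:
(n - 65)² = (102 - 65)² = 37² = 1369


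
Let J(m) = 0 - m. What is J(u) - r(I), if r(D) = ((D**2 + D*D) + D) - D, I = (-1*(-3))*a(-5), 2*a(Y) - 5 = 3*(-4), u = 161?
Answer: -763/2 ≈ -381.50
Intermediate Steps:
a(Y) = -7/2 (a(Y) = 5/2 + (3*(-4))/2 = 5/2 + (1/2)*(-12) = 5/2 - 6 = -7/2)
I = -21/2 (I = -1*(-3)*(-7/2) = 3*(-7/2) = -21/2 ≈ -10.500)
r(D) = 2*D**2 (r(D) = ((D**2 + D**2) + D) - D = (2*D**2 + D) - D = (D + 2*D**2) - D = 2*D**2)
J(m) = -m
J(u) - r(I) = -1*161 - 2*(-21/2)**2 = -161 - 2*441/4 = -161 - 1*441/2 = -161 - 441/2 = -763/2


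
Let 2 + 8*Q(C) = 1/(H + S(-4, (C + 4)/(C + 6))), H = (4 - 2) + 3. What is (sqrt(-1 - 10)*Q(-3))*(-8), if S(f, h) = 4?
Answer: 17*I*sqrt(11)/9 ≈ 6.2647*I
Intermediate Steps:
H = 5 (H = 2 + 3 = 5)
Q(C) = -17/72 (Q(C) = -1/4 + 1/(8*(5 + 4)) = -1/4 + (1/8)/9 = -1/4 + (1/8)*(1/9) = -1/4 + 1/72 = -17/72)
(sqrt(-1 - 10)*Q(-3))*(-8) = (sqrt(-1 - 10)*(-17/72))*(-8) = (sqrt(-11)*(-17/72))*(-8) = ((I*sqrt(11))*(-17/72))*(-8) = -17*I*sqrt(11)/72*(-8) = 17*I*sqrt(11)/9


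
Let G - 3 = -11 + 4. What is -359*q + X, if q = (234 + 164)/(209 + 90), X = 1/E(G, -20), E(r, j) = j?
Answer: -2857939/5980 ≈ -477.92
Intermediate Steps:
G = -4 (G = 3 + (-11 + 4) = 3 - 7 = -4)
X = -1/20 (X = 1/(-20) = -1/20 ≈ -0.050000)
q = 398/299 ≈ 1.3311
-359*q + X = -359*398/299 - 1/20 = -142882/299 - 1/20 = -2857939/5980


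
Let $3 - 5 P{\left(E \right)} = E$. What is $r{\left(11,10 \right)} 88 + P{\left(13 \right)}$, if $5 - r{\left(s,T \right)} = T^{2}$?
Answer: $-8362$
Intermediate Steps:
$r{\left(s,T \right)} = 5 - T^{2}$
$P{\left(E \right)} = \frac{3}{5} - \frac{E}{5}$
$r{\left(11,10 \right)} 88 + P{\left(13 \right)} = \left(5 - 10^{2}\right) 88 + \left(\frac{3}{5} - \frac{13}{5}\right) = \left(5 - 100\right) 88 + \left(\frac{3}{5} - \frac{13}{5}\right) = \left(5 - 100\right) 88 - 2 = \left(-95\right) 88 - 2 = -8360 - 2 = -8362$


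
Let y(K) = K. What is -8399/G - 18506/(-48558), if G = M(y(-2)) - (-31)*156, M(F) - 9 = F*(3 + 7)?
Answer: -159273596/117146175 ≈ -1.3596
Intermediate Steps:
M(F) = 9 + 10*F (M(F) = 9 + F*(3 + 7) = 9 + F*10 = 9 + 10*F)
G = 4825 (G = (9 + 10*(-2)) - (-31)*156 = (9 - 20) - 1*(-4836) = -11 + 4836 = 4825)
-8399/G - 18506/(-48558) = -8399/4825 - 18506/(-48558) = -8399*1/4825 - 18506*(-1/48558) = -8399/4825 + 9253/24279 = -159273596/117146175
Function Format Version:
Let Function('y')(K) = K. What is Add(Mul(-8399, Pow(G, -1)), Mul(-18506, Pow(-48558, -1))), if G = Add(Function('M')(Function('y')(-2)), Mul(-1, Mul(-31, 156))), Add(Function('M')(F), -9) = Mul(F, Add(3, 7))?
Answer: Rational(-159273596, 117146175) ≈ -1.3596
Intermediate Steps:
Function('M')(F) = Add(9, Mul(10, F)) (Function('M')(F) = Add(9, Mul(F, Add(3, 7))) = Add(9, Mul(F, 10)) = Add(9, Mul(10, F)))
G = 4825 (G = Add(Add(9, Mul(10, -2)), Mul(-1, Mul(-31, 156))) = Add(Add(9, -20), Mul(-1, -4836)) = Add(-11, 4836) = 4825)
Add(Mul(-8399, Pow(G, -1)), Mul(-18506, Pow(-48558, -1))) = Add(Mul(-8399, Pow(4825, -1)), Mul(-18506, Pow(-48558, -1))) = Add(Mul(-8399, Rational(1, 4825)), Mul(-18506, Rational(-1, 48558))) = Add(Rational(-8399, 4825), Rational(9253, 24279)) = Rational(-159273596, 117146175)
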